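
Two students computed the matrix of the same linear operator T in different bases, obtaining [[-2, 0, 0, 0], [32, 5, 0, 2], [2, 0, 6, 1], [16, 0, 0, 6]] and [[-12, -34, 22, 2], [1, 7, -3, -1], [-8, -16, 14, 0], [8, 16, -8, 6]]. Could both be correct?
Both have characteristic polynomial (x - 6)^2(x - 5)(x + 2), but the minimal polynomial of A is (x - 6)^2(x - 5)(x + 2) while the minimal polynomial of B is (x - 6)(x - 5)(x + 2). The minimal polynomial is a similarity invariant, so A and B are not similar.

No.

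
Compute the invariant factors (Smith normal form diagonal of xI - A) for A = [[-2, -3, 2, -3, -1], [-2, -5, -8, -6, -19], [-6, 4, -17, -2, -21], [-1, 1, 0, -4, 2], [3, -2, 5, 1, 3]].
The Jordan structure of A has elementary divisors (x + 5)^3, (x + 5)^2. Arranging the block sizes at each eigenvalue in decreasing order and taking row products gives the invariant factors.

Invariant factors (smallest first, each dividing the next): (x + 5)^2, (x + 5)^3.

Check: the last factor (x + 5)^3 is the minimal polynomial, and the product (x + 5)^5 is the characteristic polynomial.

(x + 5)^2, (x + 5)^3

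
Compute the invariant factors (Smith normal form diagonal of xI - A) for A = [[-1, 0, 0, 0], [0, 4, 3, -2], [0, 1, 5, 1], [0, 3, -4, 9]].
(x - 6)^3(x + 1)

The Jordan structure of A has elementary divisors (x + 1), (x - 6)^3. Arranging the block sizes at each eigenvalue in decreasing order and taking row products gives the invariant factors.

Invariant factors (smallest first, each dividing the next): (x - 6)^3(x + 1).

Check: the last factor (x - 6)^3(x + 1) is the minimal polynomial, and the product (x - 6)^3(x + 1) is the characteristic polynomial.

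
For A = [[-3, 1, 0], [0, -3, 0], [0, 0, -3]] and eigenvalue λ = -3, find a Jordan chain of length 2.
v_1 = [[0, 1, 0]]^T, v_2 = [[1, 0, 0]]^T

We seek v_1 ∈ ker((A + 3I)^2) \ ker(A + 3I), then set v_{i+1} = (A + 3I) v_i.

One such chain is v_1 = [[0, 1, 0]]^T, v_2 = [[1, 0, 0]]^T. Check: (A + 3I) v_2 = [[0, 0, 0]]^T = 0.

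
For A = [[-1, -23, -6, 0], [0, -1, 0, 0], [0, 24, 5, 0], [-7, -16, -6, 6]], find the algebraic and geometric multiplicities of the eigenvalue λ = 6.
The characteristic polynomial is (x - 6)(x - 5)(x + 1)^2, so the factor x - 6 appears with exponent 1: the algebraic multiplicity is 1.

rank(A - 6I) = 3, so the eigenspace has dimension 4 - 3 = 1: the geometric multiplicity is 1.

algebraic multiplicity 1, geometric multiplicity 1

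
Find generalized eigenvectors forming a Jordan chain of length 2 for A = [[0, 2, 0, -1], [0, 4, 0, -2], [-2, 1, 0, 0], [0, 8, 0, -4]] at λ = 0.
We seek v_1 ∈ ker(A^2) \ ker(A), then set v_{i+1} = A v_i.

One such chain is v_1 = [[0, 0, -2, -1]]^T, v_2 = [[1, 2, 0, 4]]^T. Check: A v_2 = [[0, 0, 0, 0]]^T = 0.

v_1 = [[0, 0, -2, -1]]^T, v_2 = [[1, 2, 0, 4]]^T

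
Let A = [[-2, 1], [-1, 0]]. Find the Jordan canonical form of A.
J = [[-1, 1], [0, -1]]

The characteristic polynomial is det(xI - A) = (x + 1)^2, so the eigenvalues are -1 (algebraic multiplicity 2).

For λ = -1: rank(A + I) = 1, rank((A + I)^2) = 0. The eigenspace has dimension 2 - 1 = 1, so there is 1 Jordan block; the rank sequence gives block sizes [2].

Assembling the blocks gives the Jordan form J above.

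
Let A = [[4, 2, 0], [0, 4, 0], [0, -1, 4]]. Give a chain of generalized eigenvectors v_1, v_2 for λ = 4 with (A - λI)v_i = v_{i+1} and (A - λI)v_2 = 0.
v_1 = [[0, 1, -2]]^T, v_2 = [[2, 0, -1]]^T

We seek v_1 ∈ ker((A - 4I)^2) \ ker(A - 4I), then set v_{i+1} = (A - 4I) v_i.

One such chain is v_1 = [[0, 1, -2]]^T, v_2 = [[2, 0, -1]]^T. Check: (A - 4I) v_2 = [[0, 0, 0]]^T = 0.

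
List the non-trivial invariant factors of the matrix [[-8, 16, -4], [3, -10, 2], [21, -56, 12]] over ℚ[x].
The Jordan structure of A has elementary divisors (x + 2)^2, (x + 2). Arranging the block sizes at each eigenvalue in decreasing order and taking row products gives the invariant factors.

Invariant factors (smallest first, each dividing the next): x + 2, (x + 2)^2.

Check: the last factor (x + 2)^2 is the minimal polynomial, and the product (x + 2)^3 is the characteristic polynomial.

x + 2, (x + 2)^2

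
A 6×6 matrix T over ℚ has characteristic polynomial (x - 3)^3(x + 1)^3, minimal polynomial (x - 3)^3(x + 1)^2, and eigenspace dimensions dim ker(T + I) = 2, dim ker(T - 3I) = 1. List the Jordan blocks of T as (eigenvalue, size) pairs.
Jordan blocks: (-1, 2), (-1, 1), (3, 3)

λ = -1: algebraic multiplicity 3 (exponent in χ_T), largest block size 2 (exponent in m_T), 2 blocks (geometric multiplicity). These force block sizes [2, 1].
λ = 3: algebraic multiplicity 3 (exponent in χ_T), largest block size 3 (exponent in m_T), 1 block (geometric multiplicity). This forces block sizes [3].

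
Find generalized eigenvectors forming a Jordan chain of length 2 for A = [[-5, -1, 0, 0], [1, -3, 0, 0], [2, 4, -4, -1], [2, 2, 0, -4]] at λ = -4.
We seek v_1 ∈ ker((A + 4I)^2) \ ker(A + 4I), then set v_{i+1} = (A + 4I) v_i.

One such chain is v_1 = [[-1, 0, 0, -1]]^T, v_2 = [[1, -1, -1, -2]]^T. Check: (A + 4I) v_2 = [[0, 0, 0, 0]]^T = 0.

v_1 = [[-1, 0, 0, -1]]^T, v_2 = [[1, -1, -1, -2]]^T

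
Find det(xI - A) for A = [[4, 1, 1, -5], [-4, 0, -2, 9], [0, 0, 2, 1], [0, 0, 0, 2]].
χ_A(x) = (x - 2)^4

xI - A = [[x - 4, -1, -1, 5], [4, x, 2, -9], [0, 0, x - 2, -1], [0, 0, 0, x - 2]].

Expanding det(xI - A) along the first row:
det(xI - A) = + (x - 4)·det([[x, 2, -9], [0, x - 2, -1], [0, 0, x - 2]]) - (-1)·det([[4, 2, -9], [0, x - 2, -1], [0, 0, x - 2]]) + (-1)·det([[4, x, -9], [0, 0, -1], [0, 0, x - 2]]) - (5)·det([[4, x, 2], [0, 0, x - 2], [0, 0, 0]]).

Evaluating gives χ_A(x) = x^4 - 8x^3 + 24x^2 - 32x + 16 = (x - 2)^4.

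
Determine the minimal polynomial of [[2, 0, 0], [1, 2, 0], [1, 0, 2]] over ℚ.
m_A(x) = (x - 2)^2

The characteristic polynomial factors as (x - 2)^3. The minimal polynomial is ∏(x - λ)^{k_λ} where k_λ is the size of the largest Jordan block at λ.

For λ = 2: rank(A - 2I) = 1, and the largest Jordan block has size 2 (the smallest k with rank((A - 2I)^k) = rank((A - 2I)^(k+1))).

So m_A(x) = (x - 2)^2.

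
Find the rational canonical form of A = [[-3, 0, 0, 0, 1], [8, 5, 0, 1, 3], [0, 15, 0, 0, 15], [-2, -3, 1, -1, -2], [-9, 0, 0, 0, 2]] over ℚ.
R = [[0, -3, 0, 0, 0], [1, -1, 0, 0, 0], [0, 0, 0, 0, 15], [0, 0, 1, 0, 2], [0, 0, 0, 1, 4]]

The invariant factors of A (the non-unit diagonal entries of the Smith normal form of xI - A over ℚ[x]) are x^2 + x + 3, (x - 5)(x^2 + x + 3), each dividing the next. The characteristic polynomial is their product, (x - 5)(x^2 + x + 3)^2.

The rational canonical form is the block-diagonal matrix of companion matrices C(f_i):
R = [[0, -3, 0, 0, 0], [1, -1, 0, 0, 0], [0, 0, 0, 0, 15], [0, 0, 1, 0, 2], [0, 0, 0, 1, 4]].

Note the characteristic polynomial does not split into linear factors over ℚ, so A has no Jordan form over ℚ; the rational canonical form exists over any field.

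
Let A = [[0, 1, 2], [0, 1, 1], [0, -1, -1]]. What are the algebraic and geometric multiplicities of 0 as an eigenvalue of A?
algebraic multiplicity 3, geometric multiplicity 1

The characteristic polynomial is x^3, so the factor x appears with exponent 3: the algebraic multiplicity is 3.

rank(A) = 2, so the eigenspace has dimension 3 - 2 = 1: the geometric multiplicity is 1.

Since 1 < 3, A is not diagonalizable.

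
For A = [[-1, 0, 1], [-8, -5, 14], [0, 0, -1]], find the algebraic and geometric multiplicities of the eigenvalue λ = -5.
The characteristic polynomial is (x + 1)^2(x + 5), so the factor x + 5 appears with exponent 1: the algebraic multiplicity is 1.

rank(A + 5I) = 2, so the eigenspace has dimension 3 - 2 = 1: the geometric multiplicity is 1.

algebraic multiplicity 1, geometric multiplicity 1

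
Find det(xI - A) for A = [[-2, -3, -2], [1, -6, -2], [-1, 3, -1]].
χ_A(x) = (x + 3)^3

xI - A = [[x + 2, 3, 2], [-1, x + 6, 2], [1, -3, x + 1]].

Expanding det(xI - A) along the first row:
det(xI - A) = + (x + 2)·det([[x + 6, 2], [-3, x + 1]]) - (3)·det([[-1, 2], [1, x + 1]]) + (2)·det([[-1, x + 6], [1, -3]]).

Evaluating gives χ_A(x) = x^3 + 9x^2 + 27x + 27 = (x + 3)^3.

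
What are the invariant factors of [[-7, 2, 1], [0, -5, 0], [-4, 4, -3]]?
The Jordan structure of A has elementary divisors (x + 5)^2, (x + 5). Arranging the block sizes at each eigenvalue in decreasing order and taking row products gives the invariant factors.

Invariant factors (smallest first, each dividing the next): x + 5, (x + 5)^2.

Check: the last factor (x + 5)^2 is the minimal polynomial, and the product (x + 5)^3 is the characteristic polynomial.

x + 5, (x + 5)^2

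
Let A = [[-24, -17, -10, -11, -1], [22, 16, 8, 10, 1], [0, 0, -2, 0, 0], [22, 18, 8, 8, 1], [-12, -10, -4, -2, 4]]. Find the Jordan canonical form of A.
The characteristic polynomial is det(xI - A) = (x - 4)^2(x + 2)^3, so the eigenvalues are -2 (algebraic multiplicity 3), 4 (algebraic multiplicity 2).

For λ = -2: rank(A + 2I) = 3, rank((A + 2I)^2) = 2. The eigenspace has dimension 5 - 3 = 2, so there are 2 Jordan blocks; the rank sequence gives block sizes [2, 1].

For λ = 4: rank(A - 4I) = 4, rank((A - 4I)^2) = 3. The eigenspace has dimension 5 - 4 = 1, so there is 1 Jordan block; the rank sequence gives block sizes [2].

Assembling the blocks gives the Jordan form J above.

J = [[-2, 1, 0, 0, 0], [0, -2, 0, 0, 0], [0, 0, -2, 0, 0], [0, 0, 0, 4, 1], [0, 0, 0, 0, 4]]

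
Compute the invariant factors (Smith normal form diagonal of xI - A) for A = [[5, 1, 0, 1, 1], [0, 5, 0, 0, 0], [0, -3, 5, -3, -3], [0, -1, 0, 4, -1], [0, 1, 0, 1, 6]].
The Jordan structure of A has elementary divisors (x - 5)^2, (x - 5), (x - 5), (x - 5). Arranging the block sizes at each eigenvalue in decreasing order and taking row products gives the invariant factors.

Invariant factors (smallest first, each dividing the next): x - 5, x - 5, x - 5, (x - 5)^2.

Check: the last factor (x - 5)^2 is the minimal polynomial, and the product (x - 5)^5 is the characteristic polynomial.

x - 5, x - 5, x - 5, (x - 5)^2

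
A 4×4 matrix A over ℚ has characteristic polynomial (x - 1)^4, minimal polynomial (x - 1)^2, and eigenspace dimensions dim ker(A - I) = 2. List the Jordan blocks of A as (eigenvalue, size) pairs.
Jordan blocks: (1, 2), (1, 2)

λ = 1: algebraic multiplicity 4 (exponent in χ_A), largest block size 2 (exponent in m_A), 2 blocks (geometric multiplicity). These force block sizes [2, 2].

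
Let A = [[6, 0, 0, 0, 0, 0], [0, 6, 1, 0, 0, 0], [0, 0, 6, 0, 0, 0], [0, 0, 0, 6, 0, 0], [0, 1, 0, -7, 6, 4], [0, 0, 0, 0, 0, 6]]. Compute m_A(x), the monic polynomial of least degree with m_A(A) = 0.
The characteristic polynomial factors as (x - 6)^6. The minimal polynomial is ∏(x - λ)^{k_λ} where k_λ is the size of the largest Jordan block at λ.

For λ = 6: rank(A - 6I) = 2, and the largest Jordan block has size 3 (the smallest k with rank((A - 6I)^k) = rank((A - 6I)^(k+1))).

So m_A(x) = (x - 6)^3.

m_A(x) = (x - 6)^3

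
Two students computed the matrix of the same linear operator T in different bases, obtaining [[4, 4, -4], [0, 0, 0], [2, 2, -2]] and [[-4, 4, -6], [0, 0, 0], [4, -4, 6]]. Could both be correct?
Yes.

Two matrices over a field are similar if and only if they have the same invariant factors.

Both A and B have characteristic polynomial x^2(x - 2) and minimal polynomial x(x - 2). Computing further, both have invariant factors x, x(x - 2). Hence A and B are similar.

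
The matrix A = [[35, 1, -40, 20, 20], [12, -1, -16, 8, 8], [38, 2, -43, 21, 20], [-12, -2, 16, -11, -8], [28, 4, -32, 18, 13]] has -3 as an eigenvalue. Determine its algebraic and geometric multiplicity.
algebraic multiplicity 4, geometric multiplicity 2

The characteristic polynomial is (x - 5)(x + 3)^4, so the factor x + 3 appears with exponent 4: the algebraic multiplicity is 4.

rank(A + 3I) = 3, so the eigenspace has dimension 5 - 3 = 2: the geometric multiplicity is 2.

Since 2 < 4, A is not diagonalizable.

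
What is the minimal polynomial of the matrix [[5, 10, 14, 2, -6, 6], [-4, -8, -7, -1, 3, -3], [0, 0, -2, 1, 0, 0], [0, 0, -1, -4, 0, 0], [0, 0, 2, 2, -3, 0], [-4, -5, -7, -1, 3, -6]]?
m_A(x) = (x + 3)^2

The characteristic polynomial factors as (x + 3)^6. The minimal polynomial is ∏(x - λ)^{k_λ} where k_λ is the size of the largest Jordan block at λ.

For λ = -3: rank(A + 3I) = 2, and the largest Jordan block has size 2 (the smallest k with rank((A + 3I)^k) = rank((A + 3I)^(k+1))).

So m_A(x) = (x + 3)^2.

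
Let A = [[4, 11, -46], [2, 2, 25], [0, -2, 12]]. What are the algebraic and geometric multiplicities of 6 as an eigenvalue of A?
algebraic multiplicity 3, geometric multiplicity 1

The characteristic polynomial is (x - 6)^3, so the factor x - 6 appears with exponent 3: the algebraic multiplicity is 3.

rank(A - 6I) = 2, so the eigenspace has dimension 3 - 2 = 1: the geometric multiplicity is 1.

Since 1 < 3, A is not diagonalizable.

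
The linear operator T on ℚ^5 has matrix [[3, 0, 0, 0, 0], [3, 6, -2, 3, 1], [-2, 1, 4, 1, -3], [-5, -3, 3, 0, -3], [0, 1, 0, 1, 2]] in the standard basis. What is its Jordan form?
J = [[3, 1, 0, 0, 0], [0, 3, 1, 0, 0], [0, 0, 3, 0, 0], [0, 0, 0, 3, 1], [0, 0, 0, 0, 3]]

The characteristic polynomial is det(xI - A) = (x - 3)^5, so the eigenvalues are 3 (algebraic multiplicity 5).

For λ = 3: rank(A - 3I) = 3, rank((A - 3I)^2) = 1, rank((A - 3I)^3) = 0. The eigenspace has dimension 5 - 3 = 2, so there are 2 Jordan blocks; the rank sequence gives block sizes [3, 2].

Assembling the blocks gives the Jordan form J above.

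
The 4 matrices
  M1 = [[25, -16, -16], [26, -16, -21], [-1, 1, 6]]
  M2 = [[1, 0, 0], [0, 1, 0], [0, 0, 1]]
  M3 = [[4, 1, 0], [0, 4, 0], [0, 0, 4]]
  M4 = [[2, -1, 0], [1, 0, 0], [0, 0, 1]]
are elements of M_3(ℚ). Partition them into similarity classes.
Characteristic polynomials: χ_{M1} = (x - 5)^3, χ_{M2} = (x - 1)^3, χ_{M3} = (x - 4)^3, χ_{M4} = (x - 1)^3.

{M1}: invariant factors (x - 5)^3.

{M2}: invariant factors x - 1, x - 1, x - 1.

{M3}: invariant factors x - 4, (x - 4)^2.

{M4}: invariant factors x - 1, (x - 1)^2.

Matrices are similar if and only if their invariant-factor lists agree; the partition into similarity classes is {M1}, {M2}, {M3}, {M4}.

4 classes: {M1}, {M2}, {M3}, {M4}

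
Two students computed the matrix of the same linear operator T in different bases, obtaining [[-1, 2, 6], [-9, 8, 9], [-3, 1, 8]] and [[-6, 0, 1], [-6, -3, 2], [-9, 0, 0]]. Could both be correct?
trace(A) = 15 but trace(B) = -9. The trace is a similarity invariant, so A and B are not similar.

No.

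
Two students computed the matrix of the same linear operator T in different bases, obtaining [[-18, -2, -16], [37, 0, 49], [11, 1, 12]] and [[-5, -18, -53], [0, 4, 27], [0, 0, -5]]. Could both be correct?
Yes.

Two matrices over a field are similar if and only if they have the same invariant factors.

Both A and B have characteristic polynomial (x - 4)(x + 5)^2 and minimal polynomial (x - 4)(x + 5)^2. Computing further, both have invariant factors (x - 4)(x + 5)^2. Hence A and B are similar.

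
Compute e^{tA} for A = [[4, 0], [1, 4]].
A has Jordan form J = [[4, 1], [0, 4]] with A = PJP^{-1}, so e^{tA} = P e^{tJ} P^{-1}.

For a Jordan block J_k(λ), e^{tJ_k(λ)} = e^{λt} · (I + tN + t^2 N^2/2! + ... + t^{k-1} N^{k-1}/(k-1)!) where N is the nilpotent superdiagonal part.

Assembling the blocks and conjugating back gives the entries of e^{tA} as shown above.

e^{tA} = [[e^{4*t}, 0], [t*e^{4*t}, e^{4*t}]]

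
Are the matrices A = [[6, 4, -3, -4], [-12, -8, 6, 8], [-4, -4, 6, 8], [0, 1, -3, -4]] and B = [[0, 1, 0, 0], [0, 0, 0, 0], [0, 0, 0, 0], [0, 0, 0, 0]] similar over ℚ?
Both have characteristic polynomial x^4 and minimal polynomial x^2. But rank(A) = 2 for A while rank(B) = 1 for B, so the number of Jordan blocks at λ = 0 differs. A and B are not similar.

No.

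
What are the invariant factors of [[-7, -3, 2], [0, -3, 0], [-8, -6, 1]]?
The Jordan structure of A has elementary divisors (x + 3)^2, (x + 3). Arranging the block sizes at each eigenvalue in decreasing order and taking row products gives the invariant factors.

Invariant factors (smallest first, each dividing the next): x + 3, (x + 3)^2.

Check: the last factor (x + 3)^2 is the minimal polynomial, and the product (x + 3)^3 is the characteristic polynomial.

x + 3, (x + 3)^2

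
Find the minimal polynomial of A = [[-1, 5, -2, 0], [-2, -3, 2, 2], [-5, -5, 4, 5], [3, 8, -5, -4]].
m_A(x) = (x + 1)^2

The characteristic polynomial factors as (x + 1)^4. The minimal polynomial is ∏(x - λ)^{k_λ} where k_λ is the size of the largest Jordan block at λ.

For λ = -1: rank(A + I) = 2, and the largest Jordan block has size 2 (the smallest k with rank((A + I)^k) = rank((A + I)^(k+1))).

So m_A(x) = (x + 1)^2.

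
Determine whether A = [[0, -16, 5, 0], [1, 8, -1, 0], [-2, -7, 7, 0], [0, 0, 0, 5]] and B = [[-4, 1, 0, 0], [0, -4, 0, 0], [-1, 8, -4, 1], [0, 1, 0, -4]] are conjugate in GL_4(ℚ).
trace(A) = 20 but trace(B) = -16. The trace is a similarity invariant, so A and B are not similar.

No.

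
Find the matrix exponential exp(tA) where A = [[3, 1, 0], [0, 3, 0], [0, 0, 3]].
A has Jordan form J = [[3, 1, 0], [0, 3, 0], [0, 0, 3]] with A = PJP^{-1}, so e^{tA} = P e^{tJ} P^{-1}.

For a Jordan block J_k(λ), e^{tJ_k(λ)} = e^{λt} · (I + tN + t^2 N^2/2! + ... + t^{k-1} N^{k-1}/(k-1)!) where N is the nilpotent superdiagonal part.

Assembling the blocks and conjugating back gives the entries of e^{tA} as shown above.

e^{tA} = [[e^{3*t}, t*e^{3*t}, 0], [0, e^{3*t}, 0], [0, 0, e^{3*t}]]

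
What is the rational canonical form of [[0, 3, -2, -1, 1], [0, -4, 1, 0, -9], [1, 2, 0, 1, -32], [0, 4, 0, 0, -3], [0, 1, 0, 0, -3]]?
The invariant factors of A (the non-unit diagonal entries of the Smith normal form of xI - A over ℚ[x]) are (x + 1)(x^2 + 3x + 3)^2, each dividing the next. The characteristic polynomial is their product, (x + 1)(x^2 + 3x + 3)^2.

The rational canonical form is the block-diagonal matrix of companion matrices C(f_i):
R = [[0, 0, 0, 0, -9], [1, 0, 0, 0, -27], [0, 1, 0, 0, -33], [0, 0, 1, 0, -21], [0, 0, 0, 1, -7]].

Note the characteristic polynomial does not split into linear factors over ℚ, so A has no Jordan form over ℚ; the rational canonical form exists over any field.

R = [[0, 0, 0, 0, -9], [1, 0, 0, 0, -27], [0, 1, 0, 0, -33], [0, 0, 1, 0, -21], [0, 0, 0, 1, -7]]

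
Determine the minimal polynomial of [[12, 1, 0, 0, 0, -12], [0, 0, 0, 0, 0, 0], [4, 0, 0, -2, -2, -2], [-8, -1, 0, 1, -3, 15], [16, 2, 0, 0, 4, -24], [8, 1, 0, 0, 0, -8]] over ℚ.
m_A(x) = x^2(x - 4)(x - 1)

The characteristic polynomial factors as x^3(x - 4)^2(x - 1). The minimal polynomial is ∏(x - λ)^{k_λ} where k_λ is the size of the largest Jordan block at λ.

For λ = 0: rank(A) = 4, and the largest Jordan block has size 2 (the smallest k with rank(A^k) = rank(A^(k+1))).
For λ = 1: rank(A - I) = 5, and the largest Jordan block has size 1 (the smallest k with rank((A - I)^k) = rank((A - I)^(k+1))).
For λ = 4: rank(A - 4I) = 4, and the largest Jordan block has size 1 (the smallest k with rank((A - 4I)^k) = rank((A - 4I)^(k+1))).

So m_A(x) = x^2(x - 4)(x - 1).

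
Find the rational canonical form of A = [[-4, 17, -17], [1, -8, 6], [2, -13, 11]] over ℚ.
R = [[0, 0, 6], [1, 0, 5], [0, 1, -1]]

The invariant factors of A (the non-unit diagonal entries of the Smith normal form of xI - A over ℚ[x]) are (x + 2)(x^2 - x - 3), each dividing the next. The characteristic polynomial is their product, (x + 2)(x^2 - x - 3).

The rational canonical form is the block-diagonal matrix of companion matrices C(f_i):
R = [[0, 0, 6], [1, 0, 5], [0, 1, -1]].

Note the characteristic polynomial does not split into linear factors over ℚ, so A has no Jordan form over ℚ; the rational canonical form exists over any field.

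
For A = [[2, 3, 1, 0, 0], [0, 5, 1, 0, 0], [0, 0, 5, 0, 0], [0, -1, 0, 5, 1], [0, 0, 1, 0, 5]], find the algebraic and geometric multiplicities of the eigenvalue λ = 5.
The characteristic polynomial is (x - 5)^4(x - 2), so the factor x - 5 appears with exponent 4: the algebraic multiplicity is 4.

rank(A - 5I) = 3, so the eigenspace has dimension 5 - 3 = 2: the geometric multiplicity is 2.

Since 2 < 4, A is not diagonalizable.

algebraic multiplicity 4, geometric multiplicity 2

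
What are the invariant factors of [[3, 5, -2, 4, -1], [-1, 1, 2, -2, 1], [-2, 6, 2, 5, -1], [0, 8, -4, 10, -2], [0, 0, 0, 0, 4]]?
x - 4, (x - 4)^2, (x - 4)^2

The Jordan structure of A has elementary divisors (x - 4)^2, (x - 4)^2, (x - 4). Arranging the block sizes at each eigenvalue in decreasing order and taking row products gives the invariant factors.

Invariant factors (smallest first, each dividing the next): x - 4, (x - 4)^2, (x - 4)^2.

Check: the last factor (x - 4)^2 is the minimal polynomial, and the product (x - 4)^5 is the characteristic polynomial.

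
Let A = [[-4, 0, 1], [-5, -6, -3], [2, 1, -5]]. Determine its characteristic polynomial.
xI - A = [[x + 4, 0, -1], [5, x + 6, 3], [-2, -1, x + 5]].

Expanding det(xI - A) along the first row:
det(xI - A) = + (x + 4)·det([[x + 6, 3], [-1, x + 5]]) - (0)·det([[5, 3], [-2, x + 5]]) + (-1)·det([[5, x + 6], [-2, -1]]).

Evaluating gives χ_A(x) = x^3 + 15x^2 + 75x + 125 = (x + 5)^3.

χ_A(x) = (x + 5)^3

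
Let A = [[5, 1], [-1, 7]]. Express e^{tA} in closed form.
e^{tA} = [[(1 - t)*e^{6*t}, t*e^{6*t}], [-t*e^{6*t}, (t + 1)*e^{6*t}]]

A has Jordan form J = [[6, 1], [0, 6]] with A = PJP^{-1}, so e^{tA} = P e^{tJ} P^{-1}.

For a Jordan block J_k(λ), e^{tJ_k(λ)} = e^{λt} · (I + tN + t^2 N^2/2! + ... + t^{k-1} N^{k-1}/(k-1)!) where N is the nilpotent superdiagonal part.

Assembling the blocks and conjugating back gives the entries of e^{tA} as shown above.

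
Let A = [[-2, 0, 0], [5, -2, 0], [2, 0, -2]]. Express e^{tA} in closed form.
A has Jordan form J = [[-2, 1, 0], [0, -2, 0], [0, 0, -2]] with A = PJP^{-1}, so e^{tA} = P e^{tJ} P^{-1}.

For a Jordan block J_k(λ), e^{tJ_k(λ)} = e^{λt} · (I + tN + t^2 N^2/2! + ... + t^{k-1} N^{k-1}/(k-1)!) where N is the nilpotent superdiagonal part.

Assembling the blocks and conjugating back gives the entries of e^{tA} as shown above.

e^{tA} = [[e^{-2*t}, 0, 0], [5*t*e^{-2*t}, e^{-2*t}, 0], [2*t*e^{-2*t}, 0, e^{-2*t}]]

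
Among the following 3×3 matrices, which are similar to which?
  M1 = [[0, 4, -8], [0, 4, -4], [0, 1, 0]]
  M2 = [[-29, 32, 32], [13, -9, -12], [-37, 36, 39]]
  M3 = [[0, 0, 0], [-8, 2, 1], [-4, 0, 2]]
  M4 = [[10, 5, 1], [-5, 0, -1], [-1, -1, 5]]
3 classes: {M1, M3}, {M2}, {M4}

Characteristic polynomials: χ_{M1} = x(x - 2)^2, χ_{M2} = (x - 3)^2(x + 5), χ_{M3} = x(x - 2)^2, χ_{M4} = (x - 5)^3.

{M1, M3}: invariant factors x(x - 2)^2.

{M2}: invariant factors (x - 3)^2(x + 5).

{M4}: invariant factors (x - 5)^3.

Matrices are similar if and only if their invariant-factor lists agree; the partition into similarity classes is {M1, M3}, {M2}, {M4}.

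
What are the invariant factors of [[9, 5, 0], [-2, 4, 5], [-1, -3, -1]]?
The Jordan structure of A has elementary divisors (x - 4)^3. Arranging the block sizes at each eigenvalue in decreasing order and taking row products gives the invariant factors.

Invariant factors (smallest first, each dividing the next): (x - 4)^3.

Check: the last factor (x - 4)^3 is the minimal polynomial, and the product (x - 4)^3 is the characteristic polynomial.

(x - 4)^3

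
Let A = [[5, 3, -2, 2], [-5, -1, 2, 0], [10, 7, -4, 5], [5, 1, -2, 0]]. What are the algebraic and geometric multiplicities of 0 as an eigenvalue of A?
The characteristic polynomial is x^4, so the factor x appears with exponent 4: the algebraic multiplicity is 4.

rank(A) = 2, so the eigenspace has dimension 4 - 2 = 2: the geometric multiplicity is 2.

Since 2 < 4, A is not diagonalizable.

algebraic multiplicity 4, geometric multiplicity 2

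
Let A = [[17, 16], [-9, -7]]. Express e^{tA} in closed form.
e^{tA} = [[(12*t + 1)*e^{5*t}, 16*t*e^{5*t}], [-9*t*e^{5*t}, (1 - 12*t)*e^{5*t}]]

A has Jordan form J = [[5, 1], [0, 5]] with A = PJP^{-1}, so e^{tA} = P e^{tJ} P^{-1}.

For a Jordan block J_k(λ), e^{tJ_k(λ)} = e^{λt} · (I + tN + t^2 N^2/2! + ... + t^{k-1} N^{k-1}/(k-1)!) where N is the nilpotent superdiagonal part.

Assembling the blocks and conjugating back gives the entries of e^{tA} as shown above.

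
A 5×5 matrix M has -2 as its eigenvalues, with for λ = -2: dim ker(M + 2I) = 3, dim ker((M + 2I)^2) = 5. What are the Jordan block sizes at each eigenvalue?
λ = -2: successive nullity increments [3, 2] count blocks of size ≥ k; block sizes are [2, 2, 1].

Jordan blocks: (-2, 2), (-2, 2), (-2, 1)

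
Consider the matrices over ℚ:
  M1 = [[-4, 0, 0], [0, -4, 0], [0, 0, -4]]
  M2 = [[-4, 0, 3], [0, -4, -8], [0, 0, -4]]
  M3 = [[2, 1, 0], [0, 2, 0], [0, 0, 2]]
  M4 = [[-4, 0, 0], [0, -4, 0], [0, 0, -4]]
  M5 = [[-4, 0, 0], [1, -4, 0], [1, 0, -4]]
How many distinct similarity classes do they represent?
3 classes: {M1, M4}, {M2, M5}, {M3}

Characteristic polynomials: χ_{M1} = (x + 4)^3, χ_{M2} = (x + 4)^3, χ_{M3} = (x - 2)^3, χ_{M4} = (x + 4)^3, χ_{M5} = (x + 4)^3.

{M1, M4}: invariant factors x + 4, x + 4, x + 4.

{M2, M5}: invariant factors x + 4, (x + 4)^2.

{M3}: invariant factors x - 2, (x - 2)^2.

Matrices are similar if and only if their invariant-factor lists agree; the partition into similarity classes is {M1, M4}, {M2, M5}, {M3}.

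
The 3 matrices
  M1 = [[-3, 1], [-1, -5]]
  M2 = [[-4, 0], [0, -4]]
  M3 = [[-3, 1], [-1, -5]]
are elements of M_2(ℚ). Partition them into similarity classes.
2 classes: {M1, M3}, {M2}

Characteristic polynomials: χ_{M1} = (x + 4)^2, χ_{M2} = (x + 4)^2, χ_{M3} = (x + 4)^2.

{M1, M3}: invariant factors (x + 4)^2.

{M2}: invariant factors x + 4, x + 4.

Matrices are similar if and only if their invariant-factor lists agree; the partition into similarity classes is {M1, M3}, {M2}.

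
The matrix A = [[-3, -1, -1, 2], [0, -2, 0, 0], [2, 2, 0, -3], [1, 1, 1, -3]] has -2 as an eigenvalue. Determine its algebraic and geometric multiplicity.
algebraic multiplicity 4, geometric multiplicity 2

The characteristic polynomial is (x + 2)^4, so the factor x + 2 appears with exponent 4: the algebraic multiplicity is 4.

rank(A + 2I) = 2, so the eigenspace has dimension 4 - 2 = 2: the geometric multiplicity is 2.

Since 2 < 4, A is not diagonalizable.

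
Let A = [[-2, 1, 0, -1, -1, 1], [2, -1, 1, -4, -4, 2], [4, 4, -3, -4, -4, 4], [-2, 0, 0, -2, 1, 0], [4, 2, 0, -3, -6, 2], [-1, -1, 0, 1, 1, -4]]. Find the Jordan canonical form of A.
J = [[-3, 1, 0, 0, 0, 0], [0, -3, 1, 0, 0, 0], [0, 0, -3, 0, 0, 0], [0, 0, 0, -3, 1, 0], [0, 0, 0, 0, -3, 0], [0, 0, 0, 0, 0, -3]]

The characteristic polynomial is det(xI - A) = (x + 3)^6, so the eigenvalues are -3 (algebraic multiplicity 6).

For λ = -3: rank(A + 3I) = 3, rank((A + 3I)^2) = 1, rank((A + 3I)^3) = 0. The eigenspace has dimension 6 - 3 = 3, so there are 3 Jordan blocks; the rank sequence gives block sizes [3, 2, 1].

Assembling the blocks gives the Jordan form J above.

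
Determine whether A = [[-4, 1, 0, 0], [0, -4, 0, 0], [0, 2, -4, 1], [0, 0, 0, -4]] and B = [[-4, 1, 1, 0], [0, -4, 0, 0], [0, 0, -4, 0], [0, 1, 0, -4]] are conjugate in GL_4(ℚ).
Two matrices over a field are similar if and only if they have the same invariant factors.

Both A and B have characteristic polynomial (x + 4)^4 and minimal polynomial (x + 4)^2. Computing further, both have invariant factors (x + 4)^2, (x + 4)^2. Hence A and B are similar.

Yes.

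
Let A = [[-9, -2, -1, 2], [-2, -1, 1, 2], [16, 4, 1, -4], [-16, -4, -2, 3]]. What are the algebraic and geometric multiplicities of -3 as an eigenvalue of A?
algebraic multiplicity 1, geometric multiplicity 1

The characteristic polynomial is (x + 1)^3(x + 3), so the factor x + 3 appears with exponent 1: the algebraic multiplicity is 1.

rank(A + 3I) = 3, so the eigenspace has dimension 4 - 3 = 1: the geometric multiplicity is 1.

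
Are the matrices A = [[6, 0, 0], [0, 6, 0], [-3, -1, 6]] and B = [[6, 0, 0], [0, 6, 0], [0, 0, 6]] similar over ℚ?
No.

Both have characteristic polynomial (x - 6)^3, but the minimal polynomial of A is (x - 6)^2 while the minimal polynomial of B is x - 6. The minimal polynomial is a similarity invariant, so A and B are not similar.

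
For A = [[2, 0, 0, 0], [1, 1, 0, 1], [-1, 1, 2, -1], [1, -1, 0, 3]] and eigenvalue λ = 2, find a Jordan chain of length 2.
We seek v_1 ∈ ker((A - 2I)^2) \ ker(A - 2I), then set v_{i+1} = (A - 2I) v_i.

One such chain is v_1 = [[1, 1, 1, 1]]^T, v_2 = [[0, 1, -1, 1]]^T. Check: (A - 2I) v_2 = [[0, 0, 0, 0]]^T = 0.

v_1 = [[1, 1, 1, 1]]^T, v_2 = [[0, 1, -1, 1]]^T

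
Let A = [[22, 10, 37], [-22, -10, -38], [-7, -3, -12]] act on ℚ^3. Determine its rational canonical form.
The invariant factors of A (the non-unit diagonal entries of the Smith normal form of xI - A over ℚ[x]) are x^3 + x - 4, each dividing the next. The characteristic polynomial is their product, x^3 + x - 4.

The rational canonical form is the block-diagonal matrix of companion matrices C(f_i):
R = [[0, 0, 4], [1, 0, -1], [0, 1, 0]].

Note the characteristic polynomial does not split into linear factors over ℚ, so A has no Jordan form over ℚ; the rational canonical form exists over any field.

R = [[0, 0, 4], [1, 0, -1], [0, 1, 0]]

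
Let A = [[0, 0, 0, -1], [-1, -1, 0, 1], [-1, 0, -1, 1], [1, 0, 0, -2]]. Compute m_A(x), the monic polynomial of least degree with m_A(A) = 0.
m_A(x) = (x + 1)^2

The characteristic polynomial factors as (x + 1)^4. The minimal polynomial is ∏(x - λ)^{k_λ} where k_λ is the size of the largest Jordan block at λ.

For λ = -1: rank(A + I) = 1, and the largest Jordan block has size 2 (the smallest k with rank((A + I)^k) = rank((A + I)^(k+1))).

So m_A(x) = (x + 1)^2.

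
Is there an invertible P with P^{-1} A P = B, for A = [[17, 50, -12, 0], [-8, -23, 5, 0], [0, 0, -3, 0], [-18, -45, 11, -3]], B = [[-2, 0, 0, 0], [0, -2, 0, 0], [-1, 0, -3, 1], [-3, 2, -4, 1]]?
No.

trace(A) = -12 but trace(B) = -6. The trace is a similarity invariant, so A and B are not similar.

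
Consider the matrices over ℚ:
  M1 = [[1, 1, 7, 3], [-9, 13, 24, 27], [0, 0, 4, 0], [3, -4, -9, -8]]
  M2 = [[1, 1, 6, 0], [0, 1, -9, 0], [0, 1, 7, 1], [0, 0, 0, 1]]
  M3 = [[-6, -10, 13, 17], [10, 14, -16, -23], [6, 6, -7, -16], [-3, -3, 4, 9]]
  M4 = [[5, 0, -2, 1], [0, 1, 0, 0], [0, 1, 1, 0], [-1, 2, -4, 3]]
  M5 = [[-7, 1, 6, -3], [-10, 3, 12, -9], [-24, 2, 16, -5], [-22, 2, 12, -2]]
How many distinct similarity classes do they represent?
Characteristic polynomials: χ_{M1} = (x - 4)^2(x - 1)^2, χ_{M2} = (x - 4)^2(x - 1)^2, χ_{M3} = (x - 4)^2(x - 1)^2, χ_{M4} = (x - 4)^2(x - 1)^2, χ_{M5} = (x - 4)^2(x - 1)^2.

{M1, M2, M3, M4, M5}: invariant factors (x - 4)^2(x - 1)^2.

Matrices are similar if and only if their invariant-factor lists agree; the partition into similarity classes is {M1, M2, M3, M4, M5}.

1 class: {M1, M2, M3, M4, M5}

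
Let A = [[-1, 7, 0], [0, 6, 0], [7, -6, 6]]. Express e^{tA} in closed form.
A has Jordan form J = [[-1, 0, 0], [0, 6, 1], [0, 0, 6]] with A = PJP^{-1}, so e^{tA} = P e^{tJ} P^{-1}.

For a Jordan block J_k(λ), e^{tJ_k(λ)} = e^{λt} · (I + tN + t^2 N^2/2! + ... + t^{k-1} N^{k-1}/(k-1)!) where N is the nilpotent superdiagonal part.

Assembling the blocks and conjugating back gives the entries of e^{tA} as shown above.

e^{tA} = [[e^{-t}, (e^{7*t} - 1)*e^{-t}, 0], [0, e^{6*t}, 0], [(e^{7*t} - 1)*e^{-t}, ((t - 1)*e^{7*t} + 1)*e^{-t}, e^{6*t}]]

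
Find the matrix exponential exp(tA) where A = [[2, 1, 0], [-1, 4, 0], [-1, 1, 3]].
A has Jordan form J = [[3, 1, 0], [0, 3, 0], [0, 0, 3]] with A = PJP^{-1}, so e^{tA} = P e^{tJ} P^{-1}.

For a Jordan block J_k(λ), e^{tJ_k(λ)} = e^{λt} · (I + tN + t^2 N^2/2! + ... + t^{k-1} N^{k-1}/(k-1)!) where N is the nilpotent superdiagonal part.

Assembling the blocks and conjugating back gives the entries of e^{tA} as shown above.

e^{tA} = [[(1 - t)*e^{3*t}, t*e^{3*t}, 0], [-t*e^{3*t}, (t + 1)*e^{3*t}, 0], [-t*e^{3*t}, t*e^{3*t}, e^{3*t}]]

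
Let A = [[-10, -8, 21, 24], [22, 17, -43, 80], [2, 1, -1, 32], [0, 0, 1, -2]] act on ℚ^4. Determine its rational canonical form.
R = [[6, 0, 0, 0], [0, 0, 0, 96], [0, 1, 0, 32], [0, 0, 1, -2]]

The invariant factors of A (the non-unit diagonal entries of the Smith normal form of xI - A over ℚ[x]) are x - 6, (x - 6)(x + 4)^2, each dividing the next. The characteristic polynomial is their product, (x - 6)^2(x + 4)^2.

The rational canonical form is the block-diagonal matrix of companion matrices C(f_i):
R = [[6, 0, 0, 0], [0, 0, 0, 96], [0, 1, 0, 32], [0, 0, 1, -2]].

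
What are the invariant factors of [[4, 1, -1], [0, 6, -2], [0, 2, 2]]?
x - 4, (x - 4)^2

The Jordan structure of A has elementary divisors (x - 4)^2, (x - 4). Arranging the block sizes at each eigenvalue in decreasing order and taking row products gives the invariant factors.

Invariant factors (smallest first, each dividing the next): x - 4, (x - 4)^2.

Check: the last factor (x - 4)^2 is the minimal polynomial, and the product (x - 4)^3 is the characteristic polynomial.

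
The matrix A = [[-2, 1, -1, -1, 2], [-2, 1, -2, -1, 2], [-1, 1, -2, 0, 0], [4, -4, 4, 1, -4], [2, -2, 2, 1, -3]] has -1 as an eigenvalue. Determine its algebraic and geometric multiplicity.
The characteristic polynomial is (x + 1)^5, so the factor x + 1 appears with exponent 5: the algebraic multiplicity is 5.

rank(A + I) = 2, so the eigenspace has dimension 5 - 2 = 3: the geometric multiplicity is 3.

Since 3 < 5, A is not diagonalizable.

algebraic multiplicity 5, geometric multiplicity 3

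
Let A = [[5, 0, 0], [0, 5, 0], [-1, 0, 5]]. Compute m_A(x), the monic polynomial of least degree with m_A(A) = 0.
m_A(x) = (x - 5)^2

The characteristic polynomial factors as (x - 5)^3. The minimal polynomial is ∏(x - λ)^{k_λ} where k_λ is the size of the largest Jordan block at λ.

For λ = 5: rank(A - 5I) = 1, and the largest Jordan block has size 2 (the smallest k with rank((A - 5I)^k) = rank((A - 5I)^(k+1))).

So m_A(x) = (x - 5)^2.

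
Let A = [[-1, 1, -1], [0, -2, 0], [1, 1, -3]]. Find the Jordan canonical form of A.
J = [[-2, 1, 0], [0, -2, 0], [0, 0, -2]]

The characteristic polynomial is det(xI - A) = (x + 2)^3, so the eigenvalues are -2 (algebraic multiplicity 3).

For λ = -2: rank(A + 2I) = 1, rank((A + 2I)^2) = 0. The eigenspace has dimension 3 - 1 = 2, so there are 2 Jordan blocks; the rank sequence gives block sizes [2, 1].

Assembling the blocks gives the Jordan form J above.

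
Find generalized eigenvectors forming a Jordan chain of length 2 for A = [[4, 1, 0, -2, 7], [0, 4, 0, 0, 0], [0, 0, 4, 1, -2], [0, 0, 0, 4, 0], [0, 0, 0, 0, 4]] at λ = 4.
We seek v_1 ∈ ker((A - 4I)^2) \ ker(A - 4I), then set v_{i+1} = (A - 4I) v_i.

One such chain is v_1 = [[0, 1, 0, 0, 0]]^T, v_2 = [[1, 0, 0, 0, 0]]^T. Check: (A - 4I) v_2 = [[0, 0, 0, 0, 0]]^T = 0.

v_1 = [[0, 1, 0, 0, 0]]^T, v_2 = [[1, 0, 0, 0, 0]]^T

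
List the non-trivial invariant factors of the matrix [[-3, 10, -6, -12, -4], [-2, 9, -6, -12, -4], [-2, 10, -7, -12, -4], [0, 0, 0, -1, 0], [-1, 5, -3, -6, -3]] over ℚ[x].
The Jordan structure of A has elementary divisors (x + 1)^2, (x + 1), (x + 1), (x + 1). Arranging the block sizes at each eigenvalue in decreasing order and taking row products gives the invariant factors.

Invariant factors (smallest first, each dividing the next): x + 1, x + 1, x + 1, (x + 1)^2.

Check: the last factor (x + 1)^2 is the minimal polynomial, and the product (x + 1)^5 is the characteristic polynomial.

x + 1, x + 1, x + 1, (x + 1)^2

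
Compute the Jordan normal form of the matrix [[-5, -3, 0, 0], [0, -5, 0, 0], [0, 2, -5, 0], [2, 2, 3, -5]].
J = [[-5, 1, 0, 0], [0, -5, 0, 0], [0, 0, -5, 1], [0, 0, 0, -5]]

The characteristic polynomial is det(xI - A) = (x + 5)^4, so the eigenvalues are -5 (algebraic multiplicity 4).

For λ = -5: rank(A + 5I) = 2, rank((A + 5I)^2) = 0. The eigenspace has dimension 4 - 2 = 2, so there are 2 Jordan blocks; the rank sequence gives block sizes [2, 2].

Assembling the blocks gives the Jordan form J above.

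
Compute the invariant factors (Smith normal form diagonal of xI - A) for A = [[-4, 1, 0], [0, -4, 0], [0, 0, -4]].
x + 4, (x + 4)^2

The Jordan structure of A has elementary divisors (x + 4)^2, (x + 4). Arranging the block sizes at each eigenvalue in decreasing order and taking row products gives the invariant factors.

Invariant factors (smallest first, each dividing the next): x + 4, (x + 4)^2.

Check: the last factor (x + 4)^2 is the minimal polynomial, and the product (x + 4)^3 is the characteristic polynomial.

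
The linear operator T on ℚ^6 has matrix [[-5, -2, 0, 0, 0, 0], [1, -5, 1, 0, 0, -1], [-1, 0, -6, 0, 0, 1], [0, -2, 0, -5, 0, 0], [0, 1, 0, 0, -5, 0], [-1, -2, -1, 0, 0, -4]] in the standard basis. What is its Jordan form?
J = [[-5, 1, 0, 0, 0, 0], [0, -5, 1, 0, 0, 0], [0, 0, -5, 0, 0, 0], [0, 0, 0, -5, 0, 0], [0, 0, 0, 0, -5, 0], [0, 0, 0, 0, 0, -5]]

The characteristic polynomial is det(xI - A) = (x + 5)^6, so the eigenvalues are -5 (algebraic multiplicity 6).

For λ = -5: rank(A + 5I) = 2, rank((A + 5I)^2) = 1, rank((A + 5I)^3) = 0. The eigenspace has dimension 6 - 2 = 4, so there are 4 Jordan blocks; the rank sequence gives block sizes [3, 1, 1, 1].

Assembling the blocks gives the Jordan form J above.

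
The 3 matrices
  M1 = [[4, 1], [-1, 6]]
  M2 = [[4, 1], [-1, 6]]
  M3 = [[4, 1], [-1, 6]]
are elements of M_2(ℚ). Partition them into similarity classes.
Characteristic polynomials: χ_{M1} = (x - 5)^2, χ_{M2} = (x - 5)^2, χ_{M3} = (x - 5)^2.

{M1, M2, M3}: invariant factors (x - 5)^2.

Matrices are similar if and only if their invariant-factor lists agree; the partition into similarity classes is {M1, M2, M3}.

1 class: {M1, M2, M3}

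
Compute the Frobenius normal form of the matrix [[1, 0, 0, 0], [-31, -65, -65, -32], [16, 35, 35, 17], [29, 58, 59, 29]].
The invariant factors of A (the non-unit diagonal entries of the Smith normal form of xI - A over ℚ[x]) are x - 1, (x - 3)(x - 1)(x + 5), each dividing the next. The characteristic polynomial is their product, (x - 3)(x - 1)^2(x + 5).

The rational canonical form is the block-diagonal matrix of companion matrices C(f_i):
R = [[1, 0, 0, 0], [0, 0, 0, -15], [0, 1, 0, 17], [0, 0, 1, -1]].

R = [[1, 0, 0, 0], [0, 0, 0, -15], [0, 1, 0, 17], [0, 0, 1, -1]]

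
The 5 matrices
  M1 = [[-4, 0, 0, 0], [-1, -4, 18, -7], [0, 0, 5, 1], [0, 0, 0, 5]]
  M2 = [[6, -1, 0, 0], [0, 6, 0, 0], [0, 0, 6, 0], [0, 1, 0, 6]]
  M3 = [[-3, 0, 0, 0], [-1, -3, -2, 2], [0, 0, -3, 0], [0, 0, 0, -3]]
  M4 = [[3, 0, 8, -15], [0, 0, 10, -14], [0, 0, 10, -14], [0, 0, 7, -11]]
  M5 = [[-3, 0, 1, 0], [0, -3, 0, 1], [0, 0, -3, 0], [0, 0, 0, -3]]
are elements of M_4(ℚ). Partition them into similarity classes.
Characteristic polynomials: χ_{M1} = (x - 5)^2(x + 4)^2, χ_{M2} = (x - 6)^4, χ_{M3} = (x + 3)^4, χ_{M4} = x(x - 3)^2(x + 4), χ_{M5} = (x + 3)^4.

{M1}: invariant factors (x - 5)^2(x + 4)^2.

{M2}: invariant factors x - 6, x - 6, (x - 6)^2.

{M3}: invariant factors x + 3, x + 3, (x + 3)^2.

{M4}: invariant factors x(x - 3)^2(x + 4).

{M5}: invariant factors (x + 3)^2, (x + 3)^2.

Matrices are similar if and only if their invariant-factor lists agree; the partition into similarity classes is {M1}, {M2}, {M3}, {M4}, {M5}.

5 classes: {M1}, {M2}, {M3}, {M4}, {M5}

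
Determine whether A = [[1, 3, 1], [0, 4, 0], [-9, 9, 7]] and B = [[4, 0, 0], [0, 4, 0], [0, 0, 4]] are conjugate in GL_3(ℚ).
No.

Both have characteristic polynomial (x - 4)^3, but the minimal polynomial of A is (x - 4)^2 while the minimal polynomial of B is x - 4. The minimal polynomial is a similarity invariant, so A and B are not similar.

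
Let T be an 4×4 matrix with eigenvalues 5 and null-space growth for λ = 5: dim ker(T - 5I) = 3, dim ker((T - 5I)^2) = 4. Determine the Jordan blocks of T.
λ = 5: successive nullity increments [3, 1] count blocks of size ≥ k; block sizes are [2, 1, 1].

Jordan blocks: (5, 2), (5, 1), (5, 1)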